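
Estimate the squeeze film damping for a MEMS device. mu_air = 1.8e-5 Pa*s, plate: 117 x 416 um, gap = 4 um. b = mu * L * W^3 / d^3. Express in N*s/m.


Step 1: Convert to SI.
L = 117e-6 m, W = 416e-6 m, d = 4e-6 m
Step 2: W^3 = (416e-6)^3 = 7.20e-11 m^3
Step 3: d^3 = (4e-6)^3 = 6.40e-17 m^3
Step 4: b = 1.8e-5 * 117e-6 * 7.20e-11 / 6.40e-17
b = 2.37e-03 N*s/m


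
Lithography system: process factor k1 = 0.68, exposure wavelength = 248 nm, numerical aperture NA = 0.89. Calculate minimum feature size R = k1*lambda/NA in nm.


Step 1: Identify values: k1 = 0.68, lambda = 248 nm, NA = 0.89
Step 2: R = k1 * lambda / NA
R = 0.68 * 248 / 0.89
R = 189.5 nm


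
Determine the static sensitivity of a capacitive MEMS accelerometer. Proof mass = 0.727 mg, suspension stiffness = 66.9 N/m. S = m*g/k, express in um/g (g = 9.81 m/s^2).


Step 1: Convert mass: m = 0.727 mg = 7.27e-07 kg
Step 2: S = m * g / k = 7.27e-07 * 9.81 / 66.9
Step 3: S = 1.07e-07 m/g
Step 4: Convert to um/g: S = 0.107 um/g


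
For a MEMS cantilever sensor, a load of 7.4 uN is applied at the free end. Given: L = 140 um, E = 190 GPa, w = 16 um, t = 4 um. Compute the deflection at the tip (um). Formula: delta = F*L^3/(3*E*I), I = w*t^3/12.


Step 1: Calculate the second moment of area.
I = w * t^3 / 12 = 16 * 4^3 / 12 = 85.3333 um^4
Step 2: Convert E to consistent units (1 GPa = 1000 uN/um^2).
E = 190 GPa = 190000 uN/um^2
Step 3: Calculate tip deflection.
delta = F * L^3 / (3 * E * I)
delta = 7.4 * 140^3 / (3 * 190000 * 85.3333)
delta = 0.4175 um


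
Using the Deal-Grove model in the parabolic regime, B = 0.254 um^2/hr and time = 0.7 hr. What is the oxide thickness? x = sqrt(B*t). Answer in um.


Step 1: Compute B*t = 0.254 * 0.7 = 0.1778
Step 2: x = sqrt(0.1778)
x = 0.422 um


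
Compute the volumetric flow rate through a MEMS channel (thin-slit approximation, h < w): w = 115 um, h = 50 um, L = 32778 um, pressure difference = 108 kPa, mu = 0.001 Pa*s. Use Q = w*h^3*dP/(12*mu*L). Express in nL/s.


Step 1: Convert all dimensions to SI (meters).
w = 115e-6 m, h = 50e-6 m, L = 32778e-6 m, dP = 108e3 Pa
Step 2: Q = w * h^3 * dP / (12 * mu * L)
Q = 115e-6 * (50e-6)^3 * 108e3 / (12 * 0.001 * 32778e-6) = 3.94700714e-09 m^3/s
Step 3: Convert Q from m^3/s to nL/s (1 m^3 = 1e12 nL, so multiply by 1e12).
Q = 3947.007 nL/s


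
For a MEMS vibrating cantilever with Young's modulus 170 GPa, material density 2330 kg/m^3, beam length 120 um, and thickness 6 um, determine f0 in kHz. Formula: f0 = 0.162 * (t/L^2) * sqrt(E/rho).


Step 1: Convert units to SI.
t_SI = 6e-6 m, L_SI = 120e-6 m
Step 2: Calculate sqrt(E/rho).
sqrt(170e9 / 2330) = 8541.74 m/s
Step 3: Compute f0.
f0 = 0.162 * 6e-6 / (120e-6)^2 * 8541.74 = 576567.5 Hz = 576.57 kHz


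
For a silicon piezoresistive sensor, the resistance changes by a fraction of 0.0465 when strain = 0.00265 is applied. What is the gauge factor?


Step 1: Identify values.
dR/R = 0.0465, strain = 0.00265
Step 2: GF = (dR/R) / strain = 0.0465 / 0.00265
GF = 17.5


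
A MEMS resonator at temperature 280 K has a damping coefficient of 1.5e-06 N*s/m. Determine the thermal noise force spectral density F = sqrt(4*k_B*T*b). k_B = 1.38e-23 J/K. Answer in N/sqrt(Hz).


Step 1: Compute 4 * k_B * T * b
= 4 * 1.38e-23 * 280 * 1.5e-06
= 2.3184e-26 N^2/Hz
Step 2: F_noise = sqrt(2.3184e-26)
F_noise = 1.52e-13 N/sqrt(Hz)


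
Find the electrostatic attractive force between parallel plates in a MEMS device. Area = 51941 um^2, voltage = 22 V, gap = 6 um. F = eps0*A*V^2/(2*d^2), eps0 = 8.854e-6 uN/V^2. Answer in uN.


Step 1: Identify parameters.
eps0 = 8.854e-6 uN/V^2, A = 51941 um^2, V = 22 V, d = 6 um
Step 2: Compute V^2 = 22^2 = 484
Step 3: Compute d^2 = 6^2 = 36
Step 4: F = 0.5 * 8.854e-6 * 51941 * 484 / 36
F = 3.091 uN


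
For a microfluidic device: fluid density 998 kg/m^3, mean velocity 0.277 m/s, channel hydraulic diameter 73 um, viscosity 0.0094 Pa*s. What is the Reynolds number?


Step 1: Convert Dh to meters: Dh = 73e-6 m
Step 2: Re = rho * v * Dh / mu
Re = 998 * 0.277 * 73e-6 / 0.0094
Re = 2.147


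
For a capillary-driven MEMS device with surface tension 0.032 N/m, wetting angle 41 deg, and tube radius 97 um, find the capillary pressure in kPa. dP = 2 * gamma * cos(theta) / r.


Step 1: cos(41 deg) = 0.7547
Step 2: Convert r to m: r = 97e-6 m
Step 3: dP = 2 * 0.032 * 0.7547 / 97e-6 = 497.9 Pa
Step 4: Convert Pa to kPa (divide by 1000).
dP = 0.5 kPa


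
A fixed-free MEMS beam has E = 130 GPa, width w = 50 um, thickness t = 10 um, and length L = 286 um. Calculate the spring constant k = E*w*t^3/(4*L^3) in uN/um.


Step 1: Convert E to consistent units (1 GPa = 1000 uN/um^2).
E = 130 GPa = 130000 uN/um^2
Step 2: Compute t^3 = 10^3 = 1000
Step 3: Compute L^3 = 286^3 = 23393656
Step 4: k = 130000 * 50 * 1000 / (4 * 23393656)
k = 69.4633 uN/um


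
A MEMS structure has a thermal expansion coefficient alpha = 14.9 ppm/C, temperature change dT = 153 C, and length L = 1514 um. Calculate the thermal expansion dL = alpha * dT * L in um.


Step 1: Convert CTE: alpha = 14.9 ppm/C = 14.9e-6 /C
Step 2: dL = 14.9e-6 * 153 * 1514
dL = 3.4515 um


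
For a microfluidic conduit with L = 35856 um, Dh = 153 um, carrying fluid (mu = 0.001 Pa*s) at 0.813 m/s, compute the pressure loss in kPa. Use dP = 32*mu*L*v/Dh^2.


Step 1: Convert to SI: L = 35856e-6 m, Dh = 153e-6 m
Step 2: dP = 32 * 0.001 * 35856e-6 * 0.813 / (153e-6)^2
Step 3: dP = 39849.19 Pa
Step 4: Convert to kPa: dP = 39.85 kPa


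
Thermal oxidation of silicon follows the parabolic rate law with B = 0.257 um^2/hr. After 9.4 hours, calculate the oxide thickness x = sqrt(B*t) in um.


Step 1: Compute B*t = 0.257 * 9.4 = 2.4158
Step 2: x = sqrt(2.4158)
x = 1.554 um


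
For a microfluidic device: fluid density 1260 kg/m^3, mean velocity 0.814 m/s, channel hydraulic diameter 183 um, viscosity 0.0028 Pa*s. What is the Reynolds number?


Step 1: Convert Dh to meters: Dh = 183e-6 m
Step 2: Re = rho * v * Dh / mu
Re = 1260 * 0.814 * 183e-6 / 0.0028
Re = 67.033


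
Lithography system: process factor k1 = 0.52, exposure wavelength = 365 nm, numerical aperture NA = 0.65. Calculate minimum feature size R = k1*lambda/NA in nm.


Step 1: Identify values: k1 = 0.52, lambda = 365 nm, NA = 0.65
Step 2: R = k1 * lambda / NA
R = 0.52 * 365 / 0.65
R = 292.0 nm


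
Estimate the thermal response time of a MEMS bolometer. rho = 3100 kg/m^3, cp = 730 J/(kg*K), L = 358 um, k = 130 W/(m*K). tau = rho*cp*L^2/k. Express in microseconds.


Step 1: Convert L to m: L = 358e-6 m
Step 2: L^2 = (358e-6)^2 = 1.28164e-07 m^2
Step 3: tau = 3100 * 730 * 1.28164e-07 / 130 = 2.23103948e-03 s
Step 4: Convert to microseconds (multiply by 1e6).
tau = 2231.039 us


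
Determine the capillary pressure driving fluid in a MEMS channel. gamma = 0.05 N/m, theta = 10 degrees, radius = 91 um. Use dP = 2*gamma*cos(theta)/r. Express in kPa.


Step 1: cos(10 deg) = 0.9848
Step 2: Convert r to m: r = 91e-6 m
Step 3: dP = 2 * 0.05 * 0.9848 / 91e-6 = 1082.2 Pa
Step 4: Convert Pa to kPa (divide by 1000).
dP = 1.08 kPa


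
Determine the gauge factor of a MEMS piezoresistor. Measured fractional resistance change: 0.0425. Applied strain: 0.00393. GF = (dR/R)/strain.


Step 1: Identify values.
dR/R = 0.0425, strain = 0.00393
Step 2: GF = (dR/R) / strain = 0.0425 / 0.00393
GF = 10.8


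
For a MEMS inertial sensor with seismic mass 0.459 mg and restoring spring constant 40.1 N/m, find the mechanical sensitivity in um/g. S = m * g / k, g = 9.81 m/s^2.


Step 1: Convert mass: m = 0.459 mg = 4.59e-07 kg
Step 2: S = m * g / k = 4.59e-07 * 9.81 / 40.1
Step 3: S = 1.12e-07 m/g
Step 4: Convert to um/g: S = 0.112 um/g


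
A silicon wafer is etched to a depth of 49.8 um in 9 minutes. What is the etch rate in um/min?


Step 1: Etch rate = depth / time
Step 2: rate = 49.8 / 9
rate = 5.533 um/min


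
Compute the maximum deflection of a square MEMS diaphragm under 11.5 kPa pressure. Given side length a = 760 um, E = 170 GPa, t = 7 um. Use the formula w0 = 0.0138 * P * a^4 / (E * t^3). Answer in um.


Step 1: Convert pressure to compatible units (E is in GPa, so P in GPa).
P = 11.5 kPa = 11.5e-6 GPa
Step 2: Compute numerator: 0.0138 * P * a^4.
a^4 = 760^4 = 333621760000
numerator = 0.0138 * 11.5e-6 * 333621760000 = 5.2946e+04
Step 3: Compute denominator: E * t^3 = 170 * 7^3 = 58310
Step 4: w0 = numerator / denominator = 5.2946e+04 / 58310 = 0.908 um


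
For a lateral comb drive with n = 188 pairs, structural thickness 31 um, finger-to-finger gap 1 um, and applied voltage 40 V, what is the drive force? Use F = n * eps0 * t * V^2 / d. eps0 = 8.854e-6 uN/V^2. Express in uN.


Step 1: Parameters: n=188, eps0=8.854e-6 uN/V^2, t=31 um, V=40 V, d=1 um
Step 2: V^2 = 1600
Step 3: F = 188 * 8.854e-6 * 31 * 1600 / 1
F = 82.562 uN


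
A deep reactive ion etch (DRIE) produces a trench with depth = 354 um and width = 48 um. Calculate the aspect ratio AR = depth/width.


Step 1: AR = depth / width
Step 2: AR = 354 / 48
AR = 7.4


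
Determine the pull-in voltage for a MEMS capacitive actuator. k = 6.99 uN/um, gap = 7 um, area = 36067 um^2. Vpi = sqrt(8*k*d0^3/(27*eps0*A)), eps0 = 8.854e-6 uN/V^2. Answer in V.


Step 1: Compute numerator: 8 * k * d0^3 = 8 * 6.99 * 7^3 = 19180.56
Step 2: Compute denominator: 27 * eps0 * A = 27 * 8.854e-6 * 36067 = 8.622105
Step 3: Vpi = sqrt(19180.56 / 8.622105)
Vpi = 47.17 V


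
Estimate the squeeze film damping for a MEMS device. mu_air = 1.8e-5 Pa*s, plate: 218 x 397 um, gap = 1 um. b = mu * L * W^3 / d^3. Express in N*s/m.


Step 1: Convert to SI.
L = 218e-6 m, W = 397e-6 m, d = 1e-6 m
Step 2: W^3 = (397e-6)^3 = 6.26e-11 m^3
Step 3: d^3 = (1e-6)^3 = 1.00e-18 m^3
Step 4: b = 1.8e-5 * 218e-6 * 6.26e-11 / 1.00e-18
b = 2.46e-01 N*s/m


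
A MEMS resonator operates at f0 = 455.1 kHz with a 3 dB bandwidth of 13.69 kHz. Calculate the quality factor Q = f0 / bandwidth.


Step 1: Q = f0 / bandwidth
Step 2: Q = 455.1 / 13.69
Q = 33.2


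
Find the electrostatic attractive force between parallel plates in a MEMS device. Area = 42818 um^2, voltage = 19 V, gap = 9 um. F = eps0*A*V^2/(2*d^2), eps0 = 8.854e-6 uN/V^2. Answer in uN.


Step 1: Identify parameters.
eps0 = 8.854e-6 uN/V^2, A = 42818 um^2, V = 19 V, d = 9 um
Step 2: Compute V^2 = 19^2 = 361
Step 3: Compute d^2 = 9^2 = 81
Step 4: F = 0.5 * 8.854e-6 * 42818 * 361 / 81
F = 0.845 uN


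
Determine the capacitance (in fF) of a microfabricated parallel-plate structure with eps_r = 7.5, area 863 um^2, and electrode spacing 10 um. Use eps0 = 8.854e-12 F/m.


Step 1: Convert area to m^2: A = 863e-12 m^2
Step 2: Convert gap to m: d = 10e-6 m
Step 3: C = eps0 * eps_r * A / d
C = 8.854e-12 * 7.5 * 863e-12 / 10e-6
Step 4: Convert to fF (multiply by 1e15).
C = 5.73 fF


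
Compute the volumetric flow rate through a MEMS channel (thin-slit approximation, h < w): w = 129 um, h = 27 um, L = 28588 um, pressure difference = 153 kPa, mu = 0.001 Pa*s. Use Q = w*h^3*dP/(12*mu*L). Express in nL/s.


Step 1: Convert all dimensions to SI (meters).
w = 129e-6 m, h = 27e-6 m, L = 28588e-6 m, dP = 153e3 Pa
Step 2: Q = w * h^3 * dP / (12 * mu * L)
Q = 129e-6 * (27e-6)^3 * 153e3 / (12 * 0.001 * 28588e-6) = 1.1324197e-09 m^3/s
Step 3: Convert Q from m^3/s to nL/s (1 m^3 = 1e12 nL, so multiply by 1e12).
Q = 1132.42 nL/s


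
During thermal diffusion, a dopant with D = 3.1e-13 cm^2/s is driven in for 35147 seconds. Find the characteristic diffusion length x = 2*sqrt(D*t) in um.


Step 1: Compute D*t = 3.1e-13 * 35147 = 1.089557e-08 cm^2
Step 2: sqrt(D*t) = 1.04382e-04 cm
Step 3: x = 2 * 1.04382e-04 cm = 2.08764e-04 cm
Step 4: Convert to um (1 cm = 1e4 um): x = 2.088 um


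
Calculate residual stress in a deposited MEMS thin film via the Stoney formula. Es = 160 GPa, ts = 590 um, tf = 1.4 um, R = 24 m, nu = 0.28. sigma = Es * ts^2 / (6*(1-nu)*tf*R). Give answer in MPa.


Step 1: Compute numerator: Es * ts^2 = 160 * 590^2 = 55696000 (GPa*um^2)
Step 2: Compute denominator (R in um): 6*(1-nu)*tf*R = 6*0.72*1.4*24e6 = 145152000.0 (um^2)
Step 3: sigma (GPa) = 55696000 / 145152000.0 = 3.83708e-01 GPa
Step 4: Convert to MPa (x1000): sigma = 383.7 MPa


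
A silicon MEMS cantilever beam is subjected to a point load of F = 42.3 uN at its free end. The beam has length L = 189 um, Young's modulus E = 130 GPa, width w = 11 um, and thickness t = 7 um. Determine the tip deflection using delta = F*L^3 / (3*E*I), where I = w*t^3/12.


Step 1: Calculate the second moment of area.
I = w * t^3 / 12 = 11 * 7^3 / 12 = 314.4167 um^4
Step 2: Convert E to consistent units (1 GPa = 1000 uN/um^2).
E = 130 GPa = 130000 uN/um^2
Step 3: Calculate tip deflection.
delta = F * L^3 / (3 * E * I)
delta = 42.3 * 189^3 / (3 * 130000 * 314.4167)
delta = 2.3289 um


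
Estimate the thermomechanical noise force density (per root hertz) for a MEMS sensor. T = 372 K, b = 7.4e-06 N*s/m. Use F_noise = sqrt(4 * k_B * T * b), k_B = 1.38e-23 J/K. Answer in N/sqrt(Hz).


Step 1: Compute 4 * k_B * T * b
= 4 * 1.38e-23 * 372 * 7.4e-06
= 1.5195e-25 N^2/Hz
Step 2: F_noise = sqrt(1.5195e-25)
F_noise = 3.90e-13 N/sqrt(Hz)


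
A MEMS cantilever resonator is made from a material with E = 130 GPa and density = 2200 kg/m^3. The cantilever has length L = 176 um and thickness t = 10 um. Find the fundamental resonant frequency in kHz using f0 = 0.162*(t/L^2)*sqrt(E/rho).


Step 1: Convert units to SI.
t_SI = 10e-6 m, L_SI = 176e-6 m
Step 2: Calculate sqrt(E/rho).
sqrt(130e9 / 2200) = 7687.06 m/s
Step 3: Compute f0.
f0 = 0.162 * 10e-6 / (176e-6)^2 * 7687.06 = 402022.1 Hz = 402.02 kHz


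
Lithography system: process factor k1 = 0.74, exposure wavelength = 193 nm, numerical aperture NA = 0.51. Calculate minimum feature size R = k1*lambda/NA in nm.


Step 1: Identify values: k1 = 0.74, lambda = 193 nm, NA = 0.51
Step 2: R = k1 * lambda / NA
R = 0.74 * 193 / 0.51
R = 280.0 nm


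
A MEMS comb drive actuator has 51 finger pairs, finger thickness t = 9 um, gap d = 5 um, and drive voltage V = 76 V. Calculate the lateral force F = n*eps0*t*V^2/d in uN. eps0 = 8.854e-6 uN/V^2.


Step 1: Parameters: n=51, eps0=8.854e-6 uN/V^2, t=9 um, V=76 V, d=5 um
Step 2: V^2 = 5776
Step 3: F = 51 * 8.854e-6 * 9 * 5776 / 5
F = 4.695 uN


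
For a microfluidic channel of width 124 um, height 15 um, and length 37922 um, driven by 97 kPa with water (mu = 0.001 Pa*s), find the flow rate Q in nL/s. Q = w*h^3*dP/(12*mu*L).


Step 1: Convert all dimensions to SI (meters).
w = 124e-6 m, h = 15e-6 m, L = 37922e-6 m, dP = 97e3 Pa
Step 2: Q = w * h^3 * dP / (12 * mu * L)
Q = 124e-6 * (15e-6)^3 * 97e3 / (12 * 0.001 * 37922e-6) = 8.920613e-11 m^3/s
Step 3: Convert Q from m^3/s to nL/s (1 m^3 = 1e12 nL, so multiply by 1e12).
Q = 89.206 nL/s


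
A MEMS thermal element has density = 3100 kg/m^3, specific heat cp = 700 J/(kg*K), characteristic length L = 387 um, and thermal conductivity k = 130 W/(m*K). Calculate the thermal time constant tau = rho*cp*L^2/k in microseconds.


Step 1: Convert L to m: L = 387e-6 m
Step 2: L^2 = (387e-6)^2 = 1.49769e-07 m^2
Step 3: tau = 3100 * 700 * 1.49769e-07 / 130 = 2.4999902e-03 s
Step 4: Convert to microseconds (multiply by 1e6).
tau = 2499.99 us


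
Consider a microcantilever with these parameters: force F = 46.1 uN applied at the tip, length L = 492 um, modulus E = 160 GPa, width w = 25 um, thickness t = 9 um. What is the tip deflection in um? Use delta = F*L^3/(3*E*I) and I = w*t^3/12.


Step 1: Calculate the second moment of area.
I = w * t^3 / 12 = 25 * 9^3 / 12 = 1518.75 um^4
Step 2: Convert E to consistent units (1 GPa = 1000 uN/um^2).
E = 160 GPa = 160000 uN/um^2
Step 3: Calculate tip deflection.
delta = F * L^3 / (3 * E * I)
delta = 46.1 * 492^3 / (3 * 160000 * 1518.75)
delta = 7.5313 um


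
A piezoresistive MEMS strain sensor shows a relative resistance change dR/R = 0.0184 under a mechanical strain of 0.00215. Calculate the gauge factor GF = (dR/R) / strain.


Step 1: Identify values.
dR/R = 0.0184, strain = 0.00215
Step 2: GF = (dR/R) / strain = 0.0184 / 0.00215
GF = 8.6


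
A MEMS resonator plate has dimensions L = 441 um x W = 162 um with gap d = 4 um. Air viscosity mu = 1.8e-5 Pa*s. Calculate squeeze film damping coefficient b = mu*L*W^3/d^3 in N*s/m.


Step 1: Convert to SI.
L = 441e-6 m, W = 162e-6 m, d = 4e-6 m
Step 2: W^3 = (162e-6)^3 = 4.25e-12 m^3
Step 3: d^3 = (4e-6)^3 = 6.40e-17 m^3
Step 4: b = 1.8e-5 * 441e-6 * 4.25e-12 / 6.40e-17
b = 5.27e-04 N*s/m


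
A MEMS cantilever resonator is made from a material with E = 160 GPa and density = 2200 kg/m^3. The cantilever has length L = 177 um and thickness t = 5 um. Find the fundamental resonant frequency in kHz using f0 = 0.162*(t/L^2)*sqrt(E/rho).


Step 1: Convert units to SI.
t_SI = 5e-6 m, L_SI = 177e-6 m
Step 2: Calculate sqrt(E/rho).
sqrt(160e9 / 2200) = 8528.03 m/s
Step 3: Compute f0.
f0 = 0.162 * 5e-6 / (177e-6)^2 * 8528.03 = 220489.1 Hz = 220.49 kHz


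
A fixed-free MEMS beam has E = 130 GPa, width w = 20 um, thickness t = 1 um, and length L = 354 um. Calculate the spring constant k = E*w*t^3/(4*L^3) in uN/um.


Step 1: Convert E to consistent units (1 GPa = 1000 uN/um^2).
E = 130 GPa = 130000 uN/um^2
Step 2: Compute t^3 = 1^3 = 1
Step 3: Compute L^3 = 354^3 = 44361864
Step 4: k = 130000 * 20 * 1 / (4 * 44361864)
k = 0.0147 uN/um


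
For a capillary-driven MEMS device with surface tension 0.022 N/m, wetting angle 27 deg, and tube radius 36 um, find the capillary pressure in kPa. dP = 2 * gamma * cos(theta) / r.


Step 1: cos(27 deg) = 0.891
Step 2: Convert r to m: r = 36e-6 m
Step 3: dP = 2 * 0.022 * 0.891 / 36e-6 = 1089.0 Pa
Step 4: Convert Pa to kPa (divide by 1000).
dP = 1.09 kPa


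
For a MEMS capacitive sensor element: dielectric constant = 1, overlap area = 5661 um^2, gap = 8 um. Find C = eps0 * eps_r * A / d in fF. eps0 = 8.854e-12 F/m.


Step 1: Convert area to m^2: A = 5661e-12 m^2
Step 2: Convert gap to m: d = 8e-6 m
Step 3: C = eps0 * eps_r * A / d
C = 8.854e-12 * 1 * 5661e-12 / 8e-6
Step 4: Convert to fF (multiply by 1e15).
C = 6.27 fF


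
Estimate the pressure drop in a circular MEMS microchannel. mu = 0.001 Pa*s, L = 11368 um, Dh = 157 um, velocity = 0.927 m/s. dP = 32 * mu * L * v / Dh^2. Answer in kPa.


Step 1: Convert to SI: L = 11368e-6 m, Dh = 157e-6 m
Step 2: dP = 32 * 0.001 * 11368e-6 * 0.927 / (157e-6)^2
Step 3: dP = 13680.89 Pa
Step 4: Convert to kPa: dP = 13.68 kPa


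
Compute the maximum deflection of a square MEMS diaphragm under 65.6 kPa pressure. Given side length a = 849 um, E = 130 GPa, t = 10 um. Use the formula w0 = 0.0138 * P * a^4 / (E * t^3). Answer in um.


Step 1: Convert pressure to compatible units (E is in GPa, so P in GPa).
P = 65.6 kPa = 65.6e-6 GPa
Step 2: Compute numerator: 0.0138 * P * a^4.
a^4 = 849^4 = 519554081601
numerator = 0.0138 * 65.6e-6 * 519554081601 = 4.70342e+05
Step 3: Compute denominator: E * t^3 = 130 * 10^3 = 130000
Step 4: w0 = numerator / denominator = 4.70342e+05 / 130000 = 3.618 um


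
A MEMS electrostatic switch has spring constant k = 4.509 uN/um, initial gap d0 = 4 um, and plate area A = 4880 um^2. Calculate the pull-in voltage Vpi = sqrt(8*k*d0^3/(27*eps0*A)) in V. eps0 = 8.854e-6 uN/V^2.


Step 1: Compute numerator: 8 * k * d0^3 = 8 * 4.509 * 4^3 = 2308.608
Step 2: Compute denominator: 27 * eps0 * A = 27 * 8.854e-6 * 4880 = 1.166603
Step 3: Vpi = sqrt(2308.608 / 1.166603)
Vpi = 44.48 V


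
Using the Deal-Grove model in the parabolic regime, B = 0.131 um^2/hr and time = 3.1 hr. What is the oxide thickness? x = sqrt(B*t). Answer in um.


Step 1: Compute B*t = 0.131 * 3.1 = 0.4061
Step 2: x = sqrt(0.4061)
x = 0.637 um


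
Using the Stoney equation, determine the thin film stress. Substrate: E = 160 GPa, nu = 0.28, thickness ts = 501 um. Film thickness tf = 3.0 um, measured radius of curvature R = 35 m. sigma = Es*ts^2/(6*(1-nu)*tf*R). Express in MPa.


Step 1: Compute numerator: Es * ts^2 = 160 * 501^2 = 40160160 (GPa*um^2)
Step 2: Compute denominator (R in um): 6*(1-nu)*tf*R = 6*0.72*3.0*35e6 = 453600000.0 (um^2)
Step 3: sigma (GPa) = 40160160 / 453600000.0 = 8.8537e-02 GPa
Step 4: Convert to MPa (x1000): sigma = 88.5 MPa


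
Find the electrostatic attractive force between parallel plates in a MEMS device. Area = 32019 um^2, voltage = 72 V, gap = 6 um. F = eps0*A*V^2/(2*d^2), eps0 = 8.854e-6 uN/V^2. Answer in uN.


Step 1: Identify parameters.
eps0 = 8.854e-6 uN/V^2, A = 32019 um^2, V = 72 V, d = 6 um
Step 2: Compute V^2 = 72^2 = 5184
Step 3: Compute d^2 = 6^2 = 36
Step 4: F = 0.5 * 8.854e-6 * 32019 * 5184 / 36
F = 20.412 uN


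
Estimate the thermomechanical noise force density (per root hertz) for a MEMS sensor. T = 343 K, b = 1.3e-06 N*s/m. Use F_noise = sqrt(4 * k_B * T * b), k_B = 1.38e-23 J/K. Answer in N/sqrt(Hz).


Step 1: Compute 4 * k_B * T * b
= 4 * 1.38e-23 * 343 * 1.3e-06
= 2.4614e-26 N^2/Hz
Step 2: F_noise = sqrt(2.4614e-26)
F_noise = 1.57e-13 N/sqrt(Hz)


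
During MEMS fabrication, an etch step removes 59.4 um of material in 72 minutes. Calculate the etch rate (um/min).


Step 1: Etch rate = depth / time
Step 2: rate = 59.4 / 72
rate = 0.825 um/min


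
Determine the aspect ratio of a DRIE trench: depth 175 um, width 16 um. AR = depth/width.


Step 1: AR = depth / width
Step 2: AR = 175 / 16
AR = 10.9


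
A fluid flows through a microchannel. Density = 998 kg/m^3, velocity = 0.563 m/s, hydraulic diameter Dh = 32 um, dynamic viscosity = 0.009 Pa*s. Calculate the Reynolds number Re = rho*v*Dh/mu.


Step 1: Convert Dh to meters: Dh = 32e-6 m
Step 2: Re = rho * v * Dh / mu
Re = 998 * 0.563 * 32e-6 / 0.009
Re = 1.998


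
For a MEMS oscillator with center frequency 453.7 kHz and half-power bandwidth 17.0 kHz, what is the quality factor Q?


Step 1: Q = f0 / bandwidth
Step 2: Q = 453.7 / 17.0
Q = 26.7


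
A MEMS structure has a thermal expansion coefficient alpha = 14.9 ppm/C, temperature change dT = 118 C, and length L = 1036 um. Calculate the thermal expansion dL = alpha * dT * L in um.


Step 1: Convert CTE: alpha = 14.9 ppm/C = 14.9e-6 /C
Step 2: dL = 14.9e-6 * 118 * 1036
dL = 1.8215 um


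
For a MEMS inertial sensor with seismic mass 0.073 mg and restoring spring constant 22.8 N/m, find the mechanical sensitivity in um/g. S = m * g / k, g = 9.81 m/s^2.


Step 1: Convert mass: m = 0.073 mg = 7.30e-08 kg
Step 2: S = m * g / k = 7.30e-08 * 9.81 / 22.8
Step 3: S = 3.14e-08 m/g
Step 4: Convert to um/g: S = 0.031 um/g


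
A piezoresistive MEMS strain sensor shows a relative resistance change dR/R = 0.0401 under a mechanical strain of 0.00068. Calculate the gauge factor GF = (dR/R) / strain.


Step 1: Identify values.
dR/R = 0.0401, strain = 0.00068
Step 2: GF = (dR/R) / strain = 0.0401 / 0.00068
GF = 59.0


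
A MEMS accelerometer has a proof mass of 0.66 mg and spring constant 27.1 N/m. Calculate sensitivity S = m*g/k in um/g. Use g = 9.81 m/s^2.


Step 1: Convert mass: m = 0.66 mg = 6.60e-07 kg
Step 2: S = m * g / k = 6.60e-07 * 9.81 / 27.1
Step 3: S = 2.39e-07 m/g
Step 4: Convert to um/g: S = 0.239 um/g


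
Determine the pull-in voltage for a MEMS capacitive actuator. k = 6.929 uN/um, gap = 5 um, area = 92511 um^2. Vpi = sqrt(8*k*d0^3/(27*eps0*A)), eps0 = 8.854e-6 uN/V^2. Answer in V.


Step 1: Compute numerator: 8 * k * d0^3 = 8 * 6.929 * 5^3 = 6929.0
Step 2: Compute denominator: 27 * eps0 * A = 27 * 8.854e-6 * 92511 = 22.115495
Step 3: Vpi = sqrt(6929.0 / 22.115495)
Vpi = 17.7 V


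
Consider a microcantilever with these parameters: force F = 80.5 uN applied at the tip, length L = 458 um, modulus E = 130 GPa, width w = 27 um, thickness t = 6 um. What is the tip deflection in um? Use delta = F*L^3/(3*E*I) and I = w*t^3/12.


Step 1: Calculate the second moment of area.
I = w * t^3 / 12 = 27 * 6^3 / 12 = 486.0 um^4
Step 2: Convert E to consistent units (1 GPa = 1000 uN/um^2).
E = 130 GPa = 130000 uN/um^2
Step 3: Calculate tip deflection.
delta = F * L^3 / (3 * E * I)
delta = 80.5 * 458^3 / (3 * 130000 * 486.0)
delta = 40.8029 um


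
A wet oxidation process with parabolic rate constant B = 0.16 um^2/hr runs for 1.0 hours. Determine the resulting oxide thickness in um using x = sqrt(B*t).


Step 1: Compute B*t = 0.16 * 1.0 = 0.16
Step 2: x = sqrt(0.16)
x = 0.4 um


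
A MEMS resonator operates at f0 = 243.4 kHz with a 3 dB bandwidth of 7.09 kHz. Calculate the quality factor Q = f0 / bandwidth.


Step 1: Q = f0 / bandwidth
Step 2: Q = 243.4 / 7.09
Q = 34.3


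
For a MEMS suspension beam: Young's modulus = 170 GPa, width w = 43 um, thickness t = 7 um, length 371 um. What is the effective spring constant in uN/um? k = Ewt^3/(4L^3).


Step 1: Convert E to consistent units (1 GPa = 1000 uN/um^2).
E = 170 GPa = 170000 uN/um^2
Step 2: Compute t^3 = 7^3 = 343
Step 3: Compute L^3 = 371^3 = 51064811
Step 4: k = 170000 * 43 * 343 / (4 * 51064811)
k = 12.2752 uN/um


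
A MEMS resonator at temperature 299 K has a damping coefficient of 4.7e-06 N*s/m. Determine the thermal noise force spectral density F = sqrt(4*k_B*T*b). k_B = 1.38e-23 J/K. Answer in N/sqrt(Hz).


Step 1: Compute 4 * k_B * T * b
= 4 * 1.38e-23 * 299 * 4.7e-06
= 7.7573e-26 N^2/Hz
Step 2: F_noise = sqrt(7.7573e-26)
F_noise = 2.79e-13 N/sqrt(Hz)


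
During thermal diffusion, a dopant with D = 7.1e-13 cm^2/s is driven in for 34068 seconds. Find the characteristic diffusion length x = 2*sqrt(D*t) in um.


Step 1: Compute D*t = 7.1e-13 * 34068 = 2.418828e-08 cm^2
Step 2: sqrt(D*t) = 1.55526e-04 cm
Step 3: x = 2 * 1.55526e-04 cm = 3.11052e-04 cm
Step 4: Convert to um (1 cm = 1e4 um): x = 3.111 um


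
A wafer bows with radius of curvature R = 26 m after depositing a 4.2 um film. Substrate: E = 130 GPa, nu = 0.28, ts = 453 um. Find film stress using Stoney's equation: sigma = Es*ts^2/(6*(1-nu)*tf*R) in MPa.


Step 1: Compute numerator: Es * ts^2 = 130 * 453^2 = 26677170 (GPa*um^2)
Step 2: Compute denominator (R in um): 6*(1-nu)*tf*R = 6*0.72*4.2*26e6 = 471744000.0 (um^2)
Step 3: sigma (GPa) = 26677170 / 471744000.0 = 5.655e-02 GPa
Step 4: Convert to MPa (x1000): sigma = 56.6 MPa


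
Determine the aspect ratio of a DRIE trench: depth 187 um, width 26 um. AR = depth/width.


Step 1: AR = depth / width
Step 2: AR = 187 / 26
AR = 7.2


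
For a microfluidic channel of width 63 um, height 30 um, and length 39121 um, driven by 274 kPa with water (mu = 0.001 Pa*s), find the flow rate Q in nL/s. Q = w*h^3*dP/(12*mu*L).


Step 1: Convert all dimensions to SI (meters).
w = 63e-6 m, h = 30e-6 m, L = 39121e-6 m, dP = 274e3 Pa
Step 2: Q = w * h^3 * dP / (12 * mu * L)
Q = 63e-6 * (30e-6)^3 * 274e3 / (12 * 0.001 * 39121e-6) = 9.9280438e-10 m^3/s
Step 3: Convert Q from m^3/s to nL/s (1 m^3 = 1e12 nL, so multiply by 1e12).
Q = 992.804 nL/s


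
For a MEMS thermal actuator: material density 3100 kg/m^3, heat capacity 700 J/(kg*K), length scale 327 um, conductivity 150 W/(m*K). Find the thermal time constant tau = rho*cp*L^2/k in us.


Step 1: Convert L to m: L = 327e-6 m
Step 2: L^2 = (327e-6)^2 = 1.06929e-07 m^2
Step 3: tau = 3100 * 700 * 1.06929e-07 / 150 = 1.5469062e-03 s
Step 4: Convert to microseconds (multiply by 1e6).
tau = 1546.906 us


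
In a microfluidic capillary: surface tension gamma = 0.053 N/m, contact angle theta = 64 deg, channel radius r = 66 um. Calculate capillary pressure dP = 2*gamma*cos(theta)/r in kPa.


Step 1: cos(64 deg) = 0.4384
Step 2: Convert r to m: r = 66e-6 m
Step 3: dP = 2 * 0.053 * 0.4384 / 66e-6 = 704.1 Pa
Step 4: Convert Pa to kPa (divide by 1000).
dP = 0.7 kPa


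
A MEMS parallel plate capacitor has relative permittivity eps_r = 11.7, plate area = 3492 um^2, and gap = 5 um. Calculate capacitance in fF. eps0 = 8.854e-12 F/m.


Step 1: Convert area to m^2: A = 3492e-12 m^2
Step 2: Convert gap to m: d = 5e-6 m
Step 3: C = eps0 * eps_r * A / d
C = 8.854e-12 * 11.7 * 3492e-12 / 5e-6
Step 4: Convert to fF (multiply by 1e15).
C = 72.35 fF


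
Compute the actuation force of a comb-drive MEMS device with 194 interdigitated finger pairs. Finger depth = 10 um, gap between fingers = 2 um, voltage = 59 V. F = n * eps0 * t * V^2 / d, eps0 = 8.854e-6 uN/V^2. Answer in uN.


Step 1: Parameters: n=194, eps0=8.854e-6 uN/V^2, t=10 um, V=59 V, d=2 um
Step 2: V^2 = 3481
Step 3: F = 194 * 8.854e-6 * 10 * 3481 / 2
F = 29.896 uN


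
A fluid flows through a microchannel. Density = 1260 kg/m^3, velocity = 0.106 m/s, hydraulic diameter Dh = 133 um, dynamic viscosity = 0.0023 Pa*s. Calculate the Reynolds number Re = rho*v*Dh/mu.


Step 1: Convert Dh to meters: Dh = 133e-6 m
Step 2: Re = rho * v * Dh / mu
Re = 1260 * 0.106 * 133e-6 / 0.0023
Re = 7.723


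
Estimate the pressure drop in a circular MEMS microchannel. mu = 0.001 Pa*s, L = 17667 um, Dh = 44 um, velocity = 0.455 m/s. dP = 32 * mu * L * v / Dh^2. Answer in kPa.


Step 1: Convert to SI: L = 17667e-6 m, Dh = 44e-6 m
Step 2: dP = 32 * 0.001 * 17667e-6 * 0.455 / (44e-6)^2
Step 3: dP = 132867.52 Pa
Step 4: Convert to kPa: dP = 132.87 kPa


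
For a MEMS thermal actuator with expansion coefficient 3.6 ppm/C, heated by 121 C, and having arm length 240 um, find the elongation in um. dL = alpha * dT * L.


Step 1: Convert CTE: alpha = 3.6 ppm/C = 3.6e-6 /C
Step 2: dL = 3.6e-6 * 121 * 240
dL = 0.1045 um


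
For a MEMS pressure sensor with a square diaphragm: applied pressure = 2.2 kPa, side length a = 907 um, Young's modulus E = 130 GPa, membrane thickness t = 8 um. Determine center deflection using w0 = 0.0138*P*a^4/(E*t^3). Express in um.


Step 1: Convert pressure to compatible units (E is in GPa, so P in GPa).
P = 2.2 kPa = 2.2e-6 GPa
Step 2: Compute numerator: 0.0138 * P * a^4.
a^4 = 907^4 = 676751377201
numerator = 0.0138 * 2.2e-6 * 676751377201 = 2.05462e+04
Step 3: Compute denominator: E * t^3 = 130 * 8^3 = 66560
Step 4: w0 = numerator / denominator = 2.05462e+04 / 66560 = 0.3087 um


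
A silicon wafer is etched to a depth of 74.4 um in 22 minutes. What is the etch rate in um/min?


Step 1: Etch rate = depth / time
Step 2: rate = 74.4 / 22
rate = 3.382 um/min


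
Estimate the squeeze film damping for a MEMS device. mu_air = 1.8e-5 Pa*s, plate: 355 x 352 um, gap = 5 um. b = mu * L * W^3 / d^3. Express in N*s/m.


Step 1: Convert to SI.
L = 355e-6 m, W = 352e-6 m, d = 5e-6 m
Step 2: W^3 = (352e-6)^3 = 4.36e-11 m^3
Step 3: d^3 = (5e-6)^3 = 1.25e-16 m^3
Step 4: b = 1.8e-5 * 355e-6 * 4.36e-11 / 1.25e-16
b = 2.23e-03 N*s/m


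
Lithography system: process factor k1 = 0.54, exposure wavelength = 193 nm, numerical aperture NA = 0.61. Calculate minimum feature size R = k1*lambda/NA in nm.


Step 1: Identify values: k1 = 0.54, lambda = 193 nm, NA = 0.61
Step 2: R = k1 * lambda / NA
R = 0.54 * 193 / 0.61
R = 170.9 nm


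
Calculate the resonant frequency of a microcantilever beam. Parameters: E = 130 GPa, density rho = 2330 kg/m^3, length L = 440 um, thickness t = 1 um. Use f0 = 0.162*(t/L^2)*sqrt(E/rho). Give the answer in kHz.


Step 1: Convert units to SI.
t_SI = 1e-6 m, L_SI = 440e-6 m
Step 2: Calculate sqrt(E/rho).
sqrt(130e9 / 2330) = 7469.54 m/s
Step 3: Compute f0.
f0 = 0.162 * 1e-6 / (440e-6)^2 * 7469.54 = 6250.3 Hz = 6.25 kHz


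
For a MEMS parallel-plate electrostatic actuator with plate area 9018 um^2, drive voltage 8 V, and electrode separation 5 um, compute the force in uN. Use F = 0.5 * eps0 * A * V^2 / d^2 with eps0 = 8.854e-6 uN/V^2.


Step 1: Identify parameters.
eps0 = 8.854e-6 uN/V^2, A = 9018 um^2, V = 8 V, d = 5 um
Step 2: Compute V^2 = 8^2 = 64
Step 3: Compute d^2 = 5^2 = 25
Step 4: F = 0.5 * 8.854e-6 * 9018 * 64 / 25
F = 0.102 uN


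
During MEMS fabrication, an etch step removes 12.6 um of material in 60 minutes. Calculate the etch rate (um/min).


Step 1: Etch rate = depth / time
Step 2: rate = 12.6 / 60
rate = 0.21 um/min


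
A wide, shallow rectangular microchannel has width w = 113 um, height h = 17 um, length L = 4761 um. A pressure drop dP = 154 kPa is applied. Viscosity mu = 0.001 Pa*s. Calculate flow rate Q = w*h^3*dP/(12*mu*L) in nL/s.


Step 1: Convert all dimensions to SI (meters).
w = 113e-6 m, h = 17e-6 m, L = 4761e-6 m, dP = 154e3 Pa
Step 2: Q = w * h^3 * dP / (12 * mu * L)
Q = 113e-6 * (17e-6)^3 * 154e3 / (12 * 0.001 * 4761e-6) = 1.49646478e-09 m^3/s
Step 3: Convert Q from m^3/s to nL/s (1 m^3 = 1e12 nL, so multiply by 1e12).
Q = 1496.465 nL/s


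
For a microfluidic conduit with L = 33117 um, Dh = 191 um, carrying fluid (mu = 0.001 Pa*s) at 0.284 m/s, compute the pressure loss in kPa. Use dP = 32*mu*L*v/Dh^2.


Step 1: Convert to SI: L = 33117e-6 m, Dh = 191e-6 m
Step 2: dP = 32 * 0.001 * 33117e-6 * 0.284 / (191e-6)^2
Step 3: dP = 8249.97 Pa
Step 4: Convert to kPa: dP = 8.25 kPa


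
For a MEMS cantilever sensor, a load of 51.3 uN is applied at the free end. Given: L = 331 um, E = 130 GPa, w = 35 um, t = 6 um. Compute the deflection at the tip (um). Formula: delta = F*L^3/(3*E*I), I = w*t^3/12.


Step 1: Calculate the second moment of area.
I = w * t^3 / 12 = 35 * 6^3 / 12 = 630.0 um^4
Step 2: Convert E to consistent units (1 GPa = 1000 uN/um^2).
E = 130 GPa = 130000 uN/um^2
Step 3: Calculate tip deflection.
delta = F * L^3 / (3 * E * I)
delta = 51.3 * 331^3 / (3 * 130000 * 630.0)
delta = 7.5717 um


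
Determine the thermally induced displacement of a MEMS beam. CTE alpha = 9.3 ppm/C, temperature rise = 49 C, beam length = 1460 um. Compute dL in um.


Step 1: Convert CTE: alpha = 9.3 ppm/C = 9.3e-6 /C
Step 2: dL = 9.3e-6 * 49 * 1460
dL = 0.6653 um


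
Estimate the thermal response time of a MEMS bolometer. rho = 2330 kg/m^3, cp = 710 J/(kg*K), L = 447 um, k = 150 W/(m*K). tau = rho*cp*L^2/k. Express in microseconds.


Step 1: Convert L to m: L = 447e-6 m
Step 2: L^2 = (447e-6)^2 = 1.99809e-07 m^2
Step 3: tau = 2330 * 710 * 1.99809e-07 / 150 = 2.20362686e-03 s
Step 4: Convert to microseconds (multiply by 1e6).
tau = 2203.627 us


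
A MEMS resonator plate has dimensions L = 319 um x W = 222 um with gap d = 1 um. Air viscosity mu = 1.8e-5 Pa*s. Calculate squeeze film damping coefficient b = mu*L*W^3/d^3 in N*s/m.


Step 1: Convert to SI.
L = 319e-6 m, W = 222e-6 m, d = 1e-6 m
Step 2: W^3 = (222e-6)^3 = 1.09e-11 m^3
Step 3: d^3 = (1e-6)^3 = 1.00e-18 m^3
Step 4: b = 1.8e-5 * 319e-6 * 1.09e-11 / 1.00e-18
b = 6.28e-02 N*s/m


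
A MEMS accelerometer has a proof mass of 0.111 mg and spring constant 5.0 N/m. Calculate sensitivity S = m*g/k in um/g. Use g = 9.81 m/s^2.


Step 1: Convert mass: m = 0.111 mg = 1.11e-07 kg
Step 2: S = m * g / k = 1.11e-07 * 9.81 / 5.0
Step 3: S = 2.18e-07 m/g
Step 4: Convert to um/g: S = 0.218 um/g


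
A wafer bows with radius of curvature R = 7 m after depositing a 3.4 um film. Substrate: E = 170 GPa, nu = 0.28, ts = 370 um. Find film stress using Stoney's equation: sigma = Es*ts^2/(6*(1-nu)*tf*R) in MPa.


Step 1: Compute numerator: Es * ts^2 = 170 * 370^2 = 23273000 (GPa*um^2)
Step 2: Compute denominator (R in um): 6*(1-nu)*tf*R = 6*0.72*3.4*7e6 = 102816000.0 (um^2)
Step 3: sigma (GPa) = 23273000 / 102816000.0 = 2.26356e-01 GPa
Step 4: Convert to MPa (x1000): sigma = 226.4 MPa


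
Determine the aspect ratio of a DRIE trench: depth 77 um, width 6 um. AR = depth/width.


Step 1: AR = depth / width
Step 2: AR = 77 / 6
AR = 12.8


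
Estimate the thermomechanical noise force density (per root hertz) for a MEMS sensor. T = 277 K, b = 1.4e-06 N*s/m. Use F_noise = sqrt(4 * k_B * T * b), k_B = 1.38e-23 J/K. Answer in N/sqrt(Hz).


Step 1: Compute 4 * k_B * T * b
= 4 * 1.38e-23 * 277 * 1.4e-06
= 2.1407e-26 N^2/Hz
Step 2: F_noise = sqrt(2.1407e-26)
F_noise = 1.46e-13 N/sqrt(Hz)


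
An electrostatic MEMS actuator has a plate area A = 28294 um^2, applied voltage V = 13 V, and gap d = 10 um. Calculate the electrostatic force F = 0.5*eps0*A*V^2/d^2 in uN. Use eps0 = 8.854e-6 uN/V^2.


Step 1: Identify parameters.
eps0 = 8.854e-6 uN/V^2, A = 28294 um^2, V = 13 V, d = 10 um
Step 2: Compute V^2 = 13^2 = 169
Step 3: Compute d^2 = 10^2 = 100
Step 4: F = 0.5 * 8.854e-6 * 28294 * 169 / 100
F = 0.212 uN


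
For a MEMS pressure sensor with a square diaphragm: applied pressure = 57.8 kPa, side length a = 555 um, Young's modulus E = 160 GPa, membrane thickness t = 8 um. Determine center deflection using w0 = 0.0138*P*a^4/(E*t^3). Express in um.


Step 1: Convert pressure to compatible units (E is in GPa, so P in GPa).
P = 57.8 kPa = 57.8e-6 GPa
Step 2: Compute numerator: 0.0138 * P * a^4.
a^4 = 555^4 = 94879400625
numerator = 0.0138 * 57.8e-6 * 94879400625 = 7.56796e+04
Step 3: Compute denominator: E * t^3 = 160 * 8^3 = 81920
Step 4: w0 = numerator / denominator = 7.56796e+04 / 81920 = 0.9238 um


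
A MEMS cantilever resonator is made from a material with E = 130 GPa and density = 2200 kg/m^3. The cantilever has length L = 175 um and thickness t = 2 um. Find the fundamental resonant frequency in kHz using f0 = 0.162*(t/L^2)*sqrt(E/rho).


Step 1: Convert units to SI.
t_SI = 2e-6 m, L_SI = 175e-6 m
Step 2: Calculate sqrt(E/rho).
sqrt(130e9 / 2200) = 7687.06 m/s
Step 3: Compute f0.
f0 = 0.162 * 2e-6 / (175e-6)^2 * 7687.06 = 81326.0 Hz = 81.33 kHz


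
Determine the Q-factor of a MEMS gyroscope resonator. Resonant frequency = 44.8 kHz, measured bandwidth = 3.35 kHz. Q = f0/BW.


Step 1: Q = f0 / bandwidth
Step 2: Q = 44.8 / 3.35
Q = 13.4


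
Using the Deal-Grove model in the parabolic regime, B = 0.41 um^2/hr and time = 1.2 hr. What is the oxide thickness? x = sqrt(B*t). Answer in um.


Step 1: Compute B*t = 0.41 * 1.2 = 0.492
Step 2: x = sqrt(0.492)
x = 0.701 um


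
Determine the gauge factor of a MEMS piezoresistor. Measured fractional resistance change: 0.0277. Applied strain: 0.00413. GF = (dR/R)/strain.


Step 1: Identify values.
dR/R = 0.0277, strain = 0.00413
Step 2: GF = (dR/R) / strain = 0.0277 / 0.00413
GF = 6.7


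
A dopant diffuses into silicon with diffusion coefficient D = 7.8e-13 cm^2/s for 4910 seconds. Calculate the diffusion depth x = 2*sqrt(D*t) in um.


Step 1: Compute D*t = 7.8e-13 * 4910 = 3.8298e-09 cm^2
Step 2: sqrt(D*t) = 6.18854e-05 cm
Step 3: x = 2 * 6.18854e-05 cm = 1.237708e-04 cm
Step 4: Convert to um (1 cm = 1e4 um): x = 1.238 um


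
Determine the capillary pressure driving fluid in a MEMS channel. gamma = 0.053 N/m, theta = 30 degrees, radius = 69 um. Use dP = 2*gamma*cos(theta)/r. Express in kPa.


Step 1: cos(30 deg) = 0.866
Step 2: Convert r to m: r = 69e-6 m
Step 3: dP = 2 * 0.053 * 0.866 / 69e-6 = 1330.4 Pa
Step 4: Convert Pa to kPa (divide by 1000).
dP = 1.33 kPa


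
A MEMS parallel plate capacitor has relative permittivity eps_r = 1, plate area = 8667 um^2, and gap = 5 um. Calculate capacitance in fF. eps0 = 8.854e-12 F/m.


Step 1: Convert area to m^2: A = 8667e-12 m^2
Step 2: Convert gap to m: d = 5e-6 m
Step 3: C = eps0 * eps_r * A / d
C = 8.854e-12 * 1 * 8667e-12 / 5e-6
Step 4: Convert to fF (multiply by 1e15).
C = 15.35 fF


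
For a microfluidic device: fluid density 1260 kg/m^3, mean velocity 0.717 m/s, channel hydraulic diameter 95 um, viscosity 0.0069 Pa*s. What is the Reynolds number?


Step 1: Convert Dh to meters: Dh = 95e-6 m
Step 2: Re = rho * v * Dh / mu
Re = 1260 * 0.717 * 95e-6 / 0.0069
Re = 12.438


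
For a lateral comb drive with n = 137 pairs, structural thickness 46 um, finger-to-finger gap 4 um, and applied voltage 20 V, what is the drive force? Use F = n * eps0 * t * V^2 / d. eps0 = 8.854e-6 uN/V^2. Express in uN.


Step 1: Parameters: n=137, eps0=8.854e-6 uN/V^2, t=46 um, V=20 V, d=4 um
Step 2: V^2 = 400
Step 3: F = 137 * 8.854e-6 * 46 * 400 / 4
F = 5.58 uN


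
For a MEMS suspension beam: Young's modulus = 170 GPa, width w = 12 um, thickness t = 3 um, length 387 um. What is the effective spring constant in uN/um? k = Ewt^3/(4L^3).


Step 1: Convert E to consistent units (1 GPa = 1000 uN/um^2).
E = 170 GPa = 170000 uN/um^2
Step 2: Compute t^3 = 3^3 = 27
Step 3: Compute L^3 = 387^3 = 57960603
Step 4: k = 170000 * 12 * 27 / (4 * 57960603)
k = 0.2376 uN/um


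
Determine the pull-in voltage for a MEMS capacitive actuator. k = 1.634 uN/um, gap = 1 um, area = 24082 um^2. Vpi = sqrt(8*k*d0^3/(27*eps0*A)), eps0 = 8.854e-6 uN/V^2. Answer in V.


Step 1: Compute numerator: 8 * k * d0^3 = 8 * 1.634 * 1^3 = 13.072
Step 2: Compute denominator: 27 * eps0 * A = 27 * 8.854e-6 * 24082 = 5.756995
Step 3: Vpi = sqrt(13.072 / 5.756995)
Vpi = 1.51 V
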